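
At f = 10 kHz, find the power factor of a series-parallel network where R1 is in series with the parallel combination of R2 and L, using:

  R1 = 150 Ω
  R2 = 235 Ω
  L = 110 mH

Step 1 — Angular frequency: ω = 2π·f = 2π·1e+04 = 6.283e+04 rad/s.
Step 2 — Component impedances:
  R1: Z = R = 150 Ω
  R2: Z = R = 235 Ω
  L: Z = jωL = j·6.283e+04·0.11 = 0 + j6912 Ω
Step 3 — Parallel branch: R2 || L = 1/(1/R2 + 1/L) = 234.7 + j7.981 Ω.
Step 4 — Series with R1: Z_total = R1 + (R2 || L) = 384.7 + j7.981 Ω = 384.8∠1.2° Ω.
Step 5 — Power factor: PF = cos(φ) = Re(Z)/|Z| = 384.73/384.81 = 0.9998.
Step 6 — Type: Im(Z) = 7.981 ⇒ lagging (phase φ = 1.2°).

PF = 0.9998 (lagging, φ = 1.2°)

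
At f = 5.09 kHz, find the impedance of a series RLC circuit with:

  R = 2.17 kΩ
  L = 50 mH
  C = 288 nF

Step 1 — Angular frequency: ω = 2π·f = 2π·5090 = 3.198e+04 rad/s.
Step 2 — Component impedances:
  R: Z = R = 2170 Ω
  L: Z = jωL = j·3.198e+04·0.05 = 0 + j1599 Ω
  C: Z = 1/(jωC) = -j/(ω·C) = 0 - j108.6 Ω
Step 3 — Series combination: Z_total = R + L + C = 2170 + j1491 Ω = 2633∠34.5° Ω.

Z = 2170 + j1491 Ω = 2633∠34.5° Ω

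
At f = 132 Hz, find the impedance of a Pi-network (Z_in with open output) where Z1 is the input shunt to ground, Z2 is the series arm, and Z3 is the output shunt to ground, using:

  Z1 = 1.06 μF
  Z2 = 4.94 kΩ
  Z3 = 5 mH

Step 1 — Angular frequency: ω = 2π·f = 2π·132 = 829.4 rad/s.
Step 2 — Component impedances:
  Z1: Z = 1/(jωC) = -j/(ω·C) = 0 - j1137 Ω
  Z2: Z = R = 4940 Ω
  Z3: Z = jωL = j·829.4·0.005 = 0 + j4.147 Ω
Step 3 — With open output, the series arm Z2 and the output shunt Z3 appear in series to ground: Z2 + Z3 = 4940 + j4.147 Ω.
Step 4 — Parallel with input shunt Z1: Z_in = Z1 || (Z2 + Z3) = 248.8 - j1080 Ω = 1109∠-77.0° Ω.

Z = 248.8 - j1080 Ω = 1109∠-77.0° Ω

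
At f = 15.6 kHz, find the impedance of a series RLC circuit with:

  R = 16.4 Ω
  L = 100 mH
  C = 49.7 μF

Step 1 — Angular frequency: ω = 2π·f = 2π·1.56e+04 = 9.802e+04 rad/s.
Step 2 — Component impedances:
  R: Z = R = 16.4 Ω
  L: Z = jωL = j·9.802e+04·0.1 = 0 + j9802 Ω
  C: Z = 1/(jωC) = -j/(ω·C) = 0 - j0.2053 Ω
Step 3 — Series combination: Z_total = R + L + C = 16.4 + j9802 Ω = 9802∠89.9° Ω.

Z = 16.4 + j9802 Ω = 9802∠89.9° Ω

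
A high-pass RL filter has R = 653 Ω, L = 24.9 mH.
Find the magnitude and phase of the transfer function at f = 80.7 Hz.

Step 1 — Angular frequency: ω = 2π·80.7 = 507.1 rad/s.
Step 2 — Transfer function: H(jω) = jωL/(R + jωL).
Step 3 — Numerator jωL = j·12.63; denominator R + jωL = 653 + j12.63.
Step 4 — H = 0.0003737 + j0.01933.
Step 5 — Magnitude: |H| = 0.01933 (-34.3 dB); phase: φ = 88.9°.

|H| = 0.01933 (-34.3 dB), φ = 88.9°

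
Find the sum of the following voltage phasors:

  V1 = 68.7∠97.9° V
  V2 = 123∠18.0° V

Step 1 — Convert each phasor to rectangular form:
  V1 = 68.7·(cos(97.9°) + j·sin(97.9°)) = -9.442 + j68.05 V
  V2 = 123·(cos(18.0°) + j·sin(18.0°)) = 117 + j38.01 V
Step 2 — Sum components: V_total = 107.5 + j106.1 V.
Step 3 — Convert to polar: |V_total| = 151 V, ∠V_total = 44.6°.

V_total = 151∠44.6° V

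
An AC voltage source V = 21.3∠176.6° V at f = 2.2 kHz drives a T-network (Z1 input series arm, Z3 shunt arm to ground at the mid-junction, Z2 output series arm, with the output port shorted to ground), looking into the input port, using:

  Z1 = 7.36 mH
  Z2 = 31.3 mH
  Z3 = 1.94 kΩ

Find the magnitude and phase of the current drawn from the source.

Step 1 — Angular frequency: ω = 2π·f = 2π·2200 = 1.382e+04 rad/s.
Step 2 — Component impedances:
  Z1: Z = jωL = j·1.382e+04·0.00736 = 0 + j101.7 Ω
  Z2: Z = jωL = j·1.382e+04·0.0313 = 0 + j432.7 Ω
  Z3: Z = R = 1940 Ω
Step 3 — With the output port shorted to ground, the output series arm Z2 runs from the junction to ground; the shunt arm Z3 also runs from the junction to ground. They appear in parallel: Z3 || Z2 = 91.92 + j412.2 Ω.
Step 4 — Series with input arm Z1: Z_in = Z1 + (Z3 || Z2) = 91.92 + j513.9 Ω = 522.1∠79.9° Ω.
Step 5 — Source phasor: V = 21.3∠176.6° V = -21.26 + j1.263 V.
Step 6 — Ohm's law: I = V / Z_total = (-21.26 + j1.263) / (91.92 + j513.9) = -0.004789 + j0.04052 A.
Step 7 — Convert to polar: |I| = 0.0408 A, ∠I = 96.7°.

I = 0.0408∠96.7° A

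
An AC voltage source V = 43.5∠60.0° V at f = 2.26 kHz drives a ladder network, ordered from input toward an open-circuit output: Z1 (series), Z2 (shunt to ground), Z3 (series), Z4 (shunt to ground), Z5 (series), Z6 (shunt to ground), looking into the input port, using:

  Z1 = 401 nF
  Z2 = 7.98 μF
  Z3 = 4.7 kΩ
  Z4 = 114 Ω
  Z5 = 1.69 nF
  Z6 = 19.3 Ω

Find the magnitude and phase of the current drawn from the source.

Step 1 — Angular frequency: ω = 2π·f = 2π·2260 = 1.42e+04 rad/s.
Step 2 — Component impedances:
  Z1: Z = 1/(jωC) = -j/(ω·C) = 0 - j175.6 Ω
  Z2: Z = 1/(jωC) = -j/(ω·C) = 0 - j8.825 Ω
  Z3: Z = R = 4700 Ω
  Z4: Z = R = 114 Ω
  Z5: Z = 1/(jωC) = -j/(ω·C) = 0 - j4.167e+04 Ω
  Z6: Z = R = 19.3 Ω
Step 3 — Ladder network (open output): work backward from the far end, alternating series and parallel combinations. Z_in = 0.01618 - j184.4 Ω = 184.4∠-90.0° Ω.
Step 4 — Source phasor: V = 43.5∠60.0° V = 21.75 + j37.67 V.
Step 5 — Ohm's law: I = V / Z_total = (21.75 + j37.67) / (0.01618 - j184.4) = -0.2042 + j0.1179 A.
Step 6 — Convert to polar: |I| = 0.2358 A, ∠I = 150.0°.

I = 0.2358∠150.0° A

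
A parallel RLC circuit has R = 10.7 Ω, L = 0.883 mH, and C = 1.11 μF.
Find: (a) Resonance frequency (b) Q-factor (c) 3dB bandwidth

Step 1 — Resonance: ω₀ = 1/√(LC) = 1/√(0.000883·1.11e-06) = 3.194e+04 rad/s.
Step 2 — f₀ = ω₀/(2π) = 5084 Hz.
Step 3 — Parallel Q: Q = R/(ω₀L) = 10.7/(3.194e+04·0.000883) = 0.3794.
Step 4 — Bandwidth: Δω = ω₀/Q = 8.42e+04 rad/s; BW = Δω/(2π) = 1.34e+04 Hz.

(a) f₀ = 5084 Hz  (b) Q = 0.3794  (c) BW = 1.34e+04 Hz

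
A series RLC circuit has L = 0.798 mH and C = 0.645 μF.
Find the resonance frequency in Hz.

Step 1 — Resonance condition Im(Z)=0 gives ω₀ = 1/√(LC).
Step 2 — ω₀ = 1/√(0.000798·6.45e-07) = 4.408e+04 rad/s.
Step 3 — f₀ = ω₀/(2π) = 7015 Hz.

f₀ = 7015 Hz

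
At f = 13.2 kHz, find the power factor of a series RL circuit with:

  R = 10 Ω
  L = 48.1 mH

Step 1 — Angular frequency: ω = 2π·f = 2π·1.32e+04 = 8.294e+04 rad/s.
Step 2 — Component impedances:
  R: Z = R = 10 Ω
  L: Z = jωL = j·8.294e+04·0.0481 = 0 + j3989 Ω
Step 3 — Series combination: Z_total = R + L = 10 + j3989 Ω = 3989∠89.9° Ω.
Step 4 — Power factor: PF = cos(φ) = Re(Z)/|Z| = 10/3989 = 0.002507.
Step 5 — Type: Im(Z) = 3989 ⇒ lagging (phase φ = 89.9°).

PF = 0.002507 (lagging, φ = 89.9°)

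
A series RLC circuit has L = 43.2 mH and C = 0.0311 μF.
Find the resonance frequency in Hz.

Step 1 — Resonance condition Im(Z)=0 gives ω₀ = 1/√(LC).
Step 2 — ω₀ = 1/√(0.0432·3.11e-08) = 2.728e+04 rad/s.
Step 3 — f₀ = ω₀/(2π) = 4342 Hz.

f₀ = 4342 Hz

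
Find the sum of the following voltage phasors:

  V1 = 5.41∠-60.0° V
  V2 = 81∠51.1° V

Step 1 — Convert each phasor to rectangular form:
  V1 = 5.41·(cos(-60.0°) + j·sin(-60.0°)) = 2.705 - j4.685 V
  V2 = 81·(cos(51.1°) + j·sin(51.1°)) = 50.87 + j63.04 V
Step 2 — Sum components: V_total = 53.57 + j58.35 V.
Step 3 — Convert to polar: |V_total| = 79.21 V, ∠V_total = 47.4°.

V_total = 79.21∠47.4° V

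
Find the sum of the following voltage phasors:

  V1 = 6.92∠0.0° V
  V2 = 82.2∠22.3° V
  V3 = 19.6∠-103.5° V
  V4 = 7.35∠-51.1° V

Step 1 — Convert each phasor to rectangular form:
  V1 = 6.92·(cos(0.0°) + j·sin(0.0°)) = 6.92 V
  V2 = 82.2·(cos(22.3°) + j·sin(22.3°)) = 76.05 + j31.19 V
  V3 = 19.6·(cos(-103.5°) + j·sin(-103.5°)) = -4.576 - j19.06 V
  V4 = 7.35·(cos(-51.1°) + j·sin(-51.1°)) = 4.616 - j5.72 V
Step 2 — Sum components: V_total = 83.01 + j6.413 V.
Step 3 — Convert to polar: |V_total| = 83.26 V, ∠V_total = 4.4°.

V_total = 83.26∠4.4° V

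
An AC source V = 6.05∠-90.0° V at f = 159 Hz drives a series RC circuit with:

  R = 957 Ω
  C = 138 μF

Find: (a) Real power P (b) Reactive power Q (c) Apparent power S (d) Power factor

Step 1 — Angular frequency: ω = 2π·f = 2π·159 = 999 rad/s.
Step 2 — Component impedances:
  R: Z = R = 957 Ω
  C: Z = 1/(jωC) = -j/(ω·C) = 0 - j7.253 Ω
Step 3 — Series combination: Z_total = R + C = 957 - j7.253 Ω = 957∠-0.4° Ω.
Step 4 — Source phasor: V = 6.05∠-90.0° V = 0 - j6.05 V.
Step 5 — Current: I = V / Z = 4.791e-05 - j0.006321 A = 0.006322∠-89.6° A.
Step 6 — Complex power: S = V·I* = 0.03824 - j0.0002899 VA.
Step 7 — Real power: P = Re(S) = 0.03824 W.
Step 8 — Reactive power: Q = Im(S) = -0.0002899 VAR.
Step 9 — Apparent power: |S| = 0.03825 VA.
Step 10 — Power factor: PF = P/|S| = 1 (leading).

(a) P = 0.03824 W  (b) Q = -0.0002899 VAR  (c) S = 0.03825 VA  (d) PF = 1 (leading)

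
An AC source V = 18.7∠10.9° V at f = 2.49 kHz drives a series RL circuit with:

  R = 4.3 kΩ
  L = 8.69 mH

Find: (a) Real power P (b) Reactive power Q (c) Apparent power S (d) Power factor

Step 1 — Angular frequency: ω = 2π·f = 2π·2490 = 1.565e+04 rad/s.
Step 2 — Component impedances:
  R: Z = R = 4300 Ω
  L: Z = jωL = j·1.565e+04·0.00869 = 0 + j136 Ω
Step 3 — Series combination: Z_total = R + L = 4300 + j136 Ω = 4302∠1.8° Ω.
Step 4 — Source phasor: V = 18.7∠10.9° V = 18.36 + j3.536 V.
Step 5 — Current: I = V / Z = 0.004292 + j0.0006866 A = 0.004347∠9.1° A.
Step 6 — Complex power: S = V·I* = 0.08124 + j0.002569 VA.
Step 7 — Real power: P = Re(S) = 0.08124 W.
Step 8 — Reactive power: Q = Im(S) = 0.002569 VAR.
Step 9 — Apparent power: |S| = 0.08128 VA.
Step 10 — Power factor: PF = P/|S| = 0.9995 (lagging).

(a) P = 0.08124 W  (b) Q = 0.002569 VAR  (c) S = 0.08128 VA  (d) PF = 0.9995 (lagging)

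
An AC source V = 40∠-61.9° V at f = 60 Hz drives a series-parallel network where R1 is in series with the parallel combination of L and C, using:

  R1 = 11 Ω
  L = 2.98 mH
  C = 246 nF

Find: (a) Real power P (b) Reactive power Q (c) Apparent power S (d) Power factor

Step 1 — Angular frequency: ω = 2π·f = 2π·60 = 377 rad/s.
Step 2 — Component impedances:
  R1: Z = R = 11 Ω
  L: Z = jωL = j·377·0.00298 = 0 + j1.123 Ω
  C: Z = 1/(jωC) = -j/(ω·C) = 0 - j1.078e+04 Ω
Step 3 — Parallel branch: L || C = 1/(1/L + 1/C) = 0 + j1.124 Ω.
Step 4 — Series with R1: Z_total = R1 + (L || C) = 11 + j1.124 Ω = 11.06∠5.8° Ω.
Step 5 — Source phasor: V = 40∠-61.9° V = 18.84 - j35.29 V.
Step 6 — Current: I = V / Z = 1.371 - j3.348 A = 3.618∠-67.7° A.
Step 7 — Complex power: S = V·I* = 144 + j14.7 VA.
Step 8 — Real power: P = Re(S) = 144 W.
Step 9 — Reactive power: Q = Im(S) = 14.7 VAR.
Step 10 — Apparent power: |S| = 144.7 VA.
Step 11 — Power factor: PF = P/|S| = 0.9948 (lagging).

(a) P = 144 W  (b) Q = 14.7 VAR  (c) S = 144.7 VA  (d) PF = 0.9948 (lagging)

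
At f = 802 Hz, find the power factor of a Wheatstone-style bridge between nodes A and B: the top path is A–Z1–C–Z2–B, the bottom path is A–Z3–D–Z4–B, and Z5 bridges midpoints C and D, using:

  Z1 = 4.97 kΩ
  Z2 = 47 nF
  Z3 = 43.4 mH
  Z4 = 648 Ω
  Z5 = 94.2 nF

Step 1 — Angular frequency: ω = 2π·f = 2π·802 = 5039 rad/s.
Step 2 — Component impedances:
  Z1: Z = R = 4970 Ω
  Z2: Z = 1/(jωC) = -j/(ω·C) = 0 - j4222 Ω
  Z3: Z = jωL = j·5039·0.0434 = 0 + j218.7 Ω
  Z4: Z = R = 648 Ω
  Z5: Z = 1/(jωC) = -j/(ω·C) = 0 - j2107 Ω
Step 3 — Bridge requires nodal analysis (the Z5 bridge couples midpoints C and D, so the two paths cannot be reduced to a simple series/parallel combination). Setting node B to ground and injecting 1 A at node A, the 3-node admittance system at A, C, D solves to V_A = Z_AB = 643.7 + j137 Ω = 658.1∠12.0° Ω.
Step 4 — Power factor: PF = cos(φ) = Re(Z)/|Z| = 643.7/658.1 = 0.9781.
Step 5 — Type: Im(Z) = 137 ⇒ lagging (phase φ = 12.0°).

PF = 0.9781 (lagging, φ = 12.0°)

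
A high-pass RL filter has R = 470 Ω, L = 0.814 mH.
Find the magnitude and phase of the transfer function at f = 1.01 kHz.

Step 1 — Angular frequency: ω = 2π·1010 = 6346 rad/s.
Step 2 — Transfer function: H(jω) = jωL/(R + jωL).
Step 3 — Numerator jωL = j·5.166; denominator R + jωL = 470 + j5.166.
Step 4 — H = 0.0001208 + j0.01099.
Step 5 — Magnitude: |H| = 0.01099 (-39.2 dB); phase: φ = 89.4°.

|H| = 0.01099 (-39.2 dB), φ = 89.4°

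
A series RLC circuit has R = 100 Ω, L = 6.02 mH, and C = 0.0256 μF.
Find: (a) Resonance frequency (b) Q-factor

Step 1 — Resonance condition Im(Z)=0 gives ω₀ = 1/√(LC).
Step 2 — ω₀ = 1/√(0.00602·2.56e-08) = 8.055e+04 rad/s.
Step 3 — f₀ = ω₀/(2π) = 1.282e+04 Hz.
Step 4 — Series Q: Q = ω₀L/R = 8.055e+04·0.00602/100 = 4.849.

(a) f₀ = 1.282e+04 Hz  (b) Q = 4.849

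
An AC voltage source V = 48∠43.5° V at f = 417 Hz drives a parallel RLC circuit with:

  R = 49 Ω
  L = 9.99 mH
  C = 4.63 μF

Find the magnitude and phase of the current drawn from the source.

Step 1 — Angular frequency: ω = 2π·f = 2π·417 = 2620 rad/s.
Step 2 — Component impedances:
  R: Z = R = 49 Ω
  L: Z = jωL = j·2620·0.00999 = 0 + j26.17 Ω
  C: Z = 1/(jωC) = -j/(ω·C) = 0 - j82.43 Ω
Step 3 — Parallel combination: 1/Z_total = 1/R + 1/L + 1/C; Z_total = 18.61 + j23.78 Ω = 30.2∠51.9° Ω.
Step 4 — Source phasor: V = 48∠43.5° V = 34.82 + j33.04 V.
Step 5 — Ohm's law: I = V / Z_total = (34.82 + j33.04) / (18.61 + j23.78) = 1.572 - j0.2335 A.
Step 6 — Convert to polar: |I| = 1.589 A, ∠I = -8.4°.

I = 1.589∠-8.4° A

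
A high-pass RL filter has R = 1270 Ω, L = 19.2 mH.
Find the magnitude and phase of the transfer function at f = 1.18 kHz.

Step 1 — Angular frequency: ω = 2π·1180 = 7414 rad/s.
Step 2 — Transfer function: H(jω) = jωL/(R + jωL).
Step 3 — Numerator jωL = j·142.4; denominator R + jωL = 1270 + j142.4.
Step 4 — H = 0.01241 + j0.1107.
Step 5 — Magnitude: |H| = 0.1114 (-19.1 dB); phase: φ = 83.6°.

|H| = 0.1114 (-19.1 dB), φ = 83.6°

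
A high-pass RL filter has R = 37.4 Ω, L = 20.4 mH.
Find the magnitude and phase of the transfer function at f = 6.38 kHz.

Step 1 — Angular frequency: ω = 2π·6380 = 4.009e+04 rad/s.
Step 2 — Transfer function: H(jω) = jωL/(R + jωL).
Step 3 — Numerator jωL = j·817.8; denominator R + jωL = 37.4 + j817.8.
Step 4 — H = 0.9979 + j0.04564.
Step 5 — Magnitude: |H| = 0.999 (-0.0 dB); phase: φ = 2.6°.

|H| = 0.999 (-0.0 dB), φ = 2.6°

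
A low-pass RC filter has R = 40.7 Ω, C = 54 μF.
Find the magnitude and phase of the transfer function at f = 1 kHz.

Step 1 — Angular frequency: ω = 2π·1000 = 6283 rad/s.
Step 2 — Transfer function: H(jω) = 1/(1 + jωRC).
Step 3 — Denominator: 1 + jωRC = 1 + j·6283·40.7·5.4e-05 = 1 + j13.81.
Step 4 — H = 0.005217 - j0.07204.
Step 5 — Magnitude: |H| = 0.07223 (-22.8 dB); phase: φ = -85.9°.

|H| = 0.07223 (-22.8 dB), φ = -85.9°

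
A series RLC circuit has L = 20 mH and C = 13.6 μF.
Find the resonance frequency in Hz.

Step 1 — Resonance condition Im(Z)=0 gives ω₀ = 1/√(LC).
Step 2 — ω₀ = 1/√(0.02·1.36e-05) = 1917 rad/s.
Step 3 — f₀ = ω₀/(2π) = 305.2 Hz.

f₀ = 305.2 Hz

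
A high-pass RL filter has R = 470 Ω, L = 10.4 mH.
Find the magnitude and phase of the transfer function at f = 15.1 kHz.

Step 1 — Angular frequency: ω = 2π·1.51e+04 = 9.488e+04 rad/s.
Step 2 — Transfer function: H(jω) = jωL/(R + jωL).
Step 3 — Numerator jωL = j·986.7; denominator R + jωL = 470 + j986.7.
Step 4 — H = 0.8151 + j0.3882.
Step 5 — Magnitude: |H| = 0.9028 (-0.9 dB); phase: φ = 25.5°.

|H| = 0.9028 (-0.9 dB), φ = 25.5°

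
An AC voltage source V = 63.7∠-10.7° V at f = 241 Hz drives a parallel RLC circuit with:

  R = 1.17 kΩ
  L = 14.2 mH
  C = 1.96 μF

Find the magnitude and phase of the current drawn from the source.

Step 1 — Angular frequency: ω = 2π·f = 2π·241 = 1514 rad/s.
Step 2 — Component impedances:
  R: Z = R = 1170 Ω
  L: Z = jωL = j·1514·0.0142 = 0 + j21.5 Ω
  C: Z = 1/(jωC) = -j/(ω·C) = 0 - j336.9 Ω
Step 3 — Parallel combination: 1/Z_total = 1/R + 1/L + 1/C; Z_total = 0.4507 + j22.96 Ω = 22.96∠88.9° Ω.
Step 4 — Source phasor: V = 63.7∠-10.7° V = 62.59 - j11.83 V.
Step 5 — Ohm's law: I = V / Z_total = (62.59 - j11.83) / (0.4507 + j22.96) = -0.4614 - j2.735 A.
Step 6 — Convert to polar: |I| = 2.774 A, ∠I = -99.6°.

I = 2.774∠-99.6° A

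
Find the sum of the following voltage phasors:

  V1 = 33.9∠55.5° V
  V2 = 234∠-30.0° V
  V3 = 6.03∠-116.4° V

Step 1 — Convert each phasor to rectangular form:
  V1 = 33.9·(cos(55.5°) + j·sin(55.5°)) = 19.2 + j27.94 V
  V2 = 234·(cos(-30.0°) + j·sin(-30.0°)) = 202.6 - j117 V
  V3 = 6.03·(cos(-116.4°) + j·sin(-116.4°)) = -2.681 - j5.401 V
Step 2 — Sum components: V_total = 219.2 - j94.46 V.
Step 3 — Convert to polar: |V_total| = 238.7 V, ∠V_total = -23.3°.

V_total = 238.7∠-23.3° V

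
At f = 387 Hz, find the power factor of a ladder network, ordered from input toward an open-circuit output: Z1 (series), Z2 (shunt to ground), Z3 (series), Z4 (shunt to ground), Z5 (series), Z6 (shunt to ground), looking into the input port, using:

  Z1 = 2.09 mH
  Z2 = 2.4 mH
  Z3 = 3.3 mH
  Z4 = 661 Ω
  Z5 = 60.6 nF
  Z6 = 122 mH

Step 1 — Angular frequency: ω = 2π·f = 2π·387 = 2432 rad/s.
Step 2 — Component impedances:
  Z1: Z = jωL = j·2432·0.00209 = 0 + j5.082 Ω
  Z2: Z = jωL = j·2432·0.0024 = 0 + j5.836 Ω
  Z3: Z = jωL = j·2432·0.0033 = 0 + j8.024 Ω
  Z4: Z = R = 661 Ω
  Z5: Z = 1/(jωC) = -j/(ω·C) = 0 - j6786 Ω
  Z6: Z = jωL = j·2432·0.122 = 0 + j296.7 Ω
Step 3 — Ladder network (open output): work backward from the far end, alternating series and parallel combinations. Z_in = 0.05172 + j10.92 Ω = 10.92∠89.7° Ω.
Step 4 — Power factor: PF = cos(φ) = Re(Z)/|Z| = 0.051721/10.922 = 0.004735.
Step 5 — Type: Im(Z) = 10.92 ⇒ lagging (phase φ = 89.7°).

PF = 0.004735 (lagging, φ = 89.7°)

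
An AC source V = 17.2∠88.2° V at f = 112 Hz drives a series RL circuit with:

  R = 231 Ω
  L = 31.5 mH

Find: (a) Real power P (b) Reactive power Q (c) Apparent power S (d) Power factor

Step 1 — Angular frequency: ω = 2π·f = 2π·112 = 703.7 rad/s.
Step 2 — Component impedances:
  R: Z = R = 231 Ω
  L: Z = jωL = j·703.7·0.0315 = 0 + j22.17 Ω
Step 3 — Series combination: Z_total = R + L = 231 + j22.17 Ω = 232.1∠5.5° Ω.
Step 4 — Source phasor: V = 17.2∠88.2° V = 0.5403 + j17.19 V.
Step 5 — Current: I = V / Z = 0.009394 + j0.07352 A = 0.07412∠82.7° A.
Step 6 — Complex power: S = V·I* = 1.269 + j0.1218 VA.
Step 7 — Real power: P = Re(S) = 1.269 W.
Step 8 — Reactive power: Q = Im(S) = 0.1218 VAR.
Step 9 — Apparent power: |S| = 1.275 VA.
Step 10 — Power factor: PF = P/|S| = 0.9954 (lagging).

(a) P = 1.269 W  (b) Q = 0.1218 VAR  (c) S = 1.275 VA  (d) PF = 0.9954 (lagging)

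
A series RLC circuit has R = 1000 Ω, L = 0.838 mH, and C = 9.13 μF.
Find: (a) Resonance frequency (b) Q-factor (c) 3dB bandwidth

Step 1 — Resonance: ω₀ = 1/√(LC) = 1/√(0.000838·9.13e-06) = 1.143e+04 rad/s.
Step 2 — f₀ = ω₀/(2π) = 1820 Hz.
Step 3 — Series Q: Q = ω₀L/R = 1.143e+04·0.000838/1000 = 0.00958.
Step 4 — Bandwidth: Δω = ω₀/Q = 1.193e+06 rad/s; BW = Δω/(2π) = 1.899e+05 Hz.

(a) f₀ = 1820 Hz  (b) Q = 0.00958  (c) BW = 1.899e+05 Hz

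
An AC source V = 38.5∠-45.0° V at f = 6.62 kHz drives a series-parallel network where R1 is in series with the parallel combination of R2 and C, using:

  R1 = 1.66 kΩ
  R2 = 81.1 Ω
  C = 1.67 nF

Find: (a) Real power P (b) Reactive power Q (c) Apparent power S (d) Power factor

Step 1 — Angular frequency: ω = 2π·f = 2π·6620 = 4.159e+04 rad/s.
Step 2 — Component impedances:
  R1: Z = R = 1660 Ω
  R2: Z = R = 81.1 Ω
  C: Z = 1/(jωC) = -j/(ω·C) = 0 - j1.44e+04 Ω
Step 3 — Parallel branch: R2 || C = 1/(1/R2 + 1/C) = 81.1 - j0.4569 Ω.
Step 4 — Series with R1: Z_total = R1 + (R2 || C) = 1741 - j0.4569 Ω = 1741∠-0.0° Ω.
Step 5 — Source phasor: V = 38.5∠-45.0° V = 27.22 - j27.22 V.
Step 6 — Current: I = V / Z = 0.01564 - j0.01563 A = 0.02211∠-45.0° A.
Step 7 — Complex power: S = V·I* = 0.8513 - j0.0002234 VA.
Step 8 — Real power: P = Re(S) = 0.8513 W.
Step 9 — Reactive power: Q = Im(S) = -0.0002234 VAR.
Step 10 — Apparent power: |S| = 0.8513 VA.
Step 11 — Power factor: PF = P/|S| = 1 (leading).

(a) P = 0.8513 W  (b) Q = -0.0002234 VAR  (c) S = 0.8513 VA  (d) PF = 1 (leading)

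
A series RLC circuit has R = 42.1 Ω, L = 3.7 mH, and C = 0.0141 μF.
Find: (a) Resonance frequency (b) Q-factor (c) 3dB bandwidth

Step 1 — Resonance: ω₀ = 1/√(LC) = 1/√(0.0037·1.41e-08) = 1.384e+05 rad/s.
Step 2 — f₀ = ω₀/(2π) = 2.203e+04 Hz.
Step 3 — Series Q: Q = ω₀L/R = 1.384e+05·0.0037/42.1 = 12.17.
Step 4 — Bandwidth: Δω = ω₀/Q = 1.138e+04 rad/s; BW = Δω/(2π) = 1811 Hz.

(a) f₀ = 2.203e+04 Hz  (b) Q = 12.17  (c) BW = 1811 Hz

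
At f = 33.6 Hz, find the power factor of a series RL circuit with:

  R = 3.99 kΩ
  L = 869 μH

Step 1 — Angular frequency: ω = 2π·f = 2π·33.6 = 211.1 rad/s.
Step 2 — Component impedances:
  R: Z = R = 3990 Ω
  L: Z = jωL = j·211.1·0.000869 = 0 + j0.1835 Ω
Step 3 — Series combination: Z_total = R + L = 3990 + j0.1835 Ω = 3990∠0.0° Ω.
Step 4 — Power factor: PF = cos(φ) = Re(Z)/|Z| = 3990/3990 = 1.
Step 5 — Type: Im(Z) = 0.1835 ⇒ lagging (phase φ = 0.0°).

PF = 1 (lagging, φ = 0.0°)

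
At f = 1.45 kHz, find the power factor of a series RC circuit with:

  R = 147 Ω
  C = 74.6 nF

Step 1 — Angular frequency: ω = 2π·f = 2π·1450 = 9111 rad/s.
Step 2 — Component impedances:
  R: Z = R = 147 Ω
  C: Z = 1/(jωC) = -j/(ω·C) = 0 - j1471 Ω
Step 3 — Series combination: Z_total = R + C = 147 - j1471 Ω = 1479∠-84.3° Ω.
Step 4 — Power factor: PF = cos(φ) = Re(Z)/|Z| = 147/1478.7 = 0.09941.
Step 5 — Type: Im(Z) = -1471 ⇒ leading (phase φ = -84.3°).

PF = 0.09941 (leading, φ = -84.3°)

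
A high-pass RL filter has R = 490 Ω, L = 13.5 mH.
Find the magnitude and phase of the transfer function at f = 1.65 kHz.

Step 1 — Angular frequency: ω = 2π·1650 = 1.037e+04 rad/s.
Step 2 — Transfer function: H(jω) = jωL/(R + jωL).
Step 3 — Numerator jωL = j·140; denominator R + jωL = 490 + j140.
Step 4 — H = 0.07543 + j0.2641.
Step 5 — Magnitude: |H| = 0.2746 (-11.2 dB); phase: φ = 74.1°.

|H| = 0.2746 (-11.2 dB), φ = 74.1°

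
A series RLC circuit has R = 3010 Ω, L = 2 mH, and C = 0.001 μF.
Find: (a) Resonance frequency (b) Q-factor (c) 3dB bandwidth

Step 1 — Resonance: ω₀ = 1/√(LC) = 1/√(0.002·1e-09) = 7.071e+05 rad/s.
Step 2 — f₀ = ω₀/(2π) = 1.125e+05 Hz.
Step 3 — Series Q: Q = ω₀L/R = 7.071e+05·0.002/3010 = 0.4698.
Step 4 — Bandwidth: Δω = ω₀/Q = 1.505e+06 rad/s; BW = Δω/(2π) = 2.395e+05 Hz.

(a) f₀ = 1.125e+05 Hz  (b) Q = 0.4698  (c) BW = 2.395e+05 Hz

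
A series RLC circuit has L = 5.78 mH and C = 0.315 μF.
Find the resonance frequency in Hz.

Step 1 — Resonance condition Im(Z)=0 gives ω₀ = 1/√(LC).
Step 2 — ω₀ = 1/√(0.00578·3.15e-07) = 2.344e+04 rad/s.
Step 3 — f₀ = ω₀/(2π) = 3730 Hz.

f₀ = 3730 Hz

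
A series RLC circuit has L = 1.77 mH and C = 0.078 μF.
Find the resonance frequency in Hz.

Step 1 — Resonance condition Im(Z)=0 gives ω₀ = 1/√(LC).
Step 2 — ω₀ = 1/√(0.00177·7.8e-08) = 8.511e+04 rad/s.
Step 3 — f₀ = ω₀/(2π) = 1.355e+04 Hz.

f₀ = 1.355e+04 Hz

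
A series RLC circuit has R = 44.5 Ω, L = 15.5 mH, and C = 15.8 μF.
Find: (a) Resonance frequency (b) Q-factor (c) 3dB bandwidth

Step 1 — Resonance condition Im(Z)=0 gives ω₀ = 1/√(LC).
Step 2 — ω₀ = 1/√(0.0155·1.58e-05) = 2021 rad/s.
Step 3 — f₀ = ω₀/(2π) = 321.6 Hz.
Step 4 — Series Q: Q = ω₀L/R = 2021·0.0155/44.5 = 0.7038.
Step 5 — 3dB bandwidth: Δω = ω₀/Q = 2871 rad/s; BW = Δω/(2π) = 456.9 Hz.

(a) f₀ = 321.6 Hz  (b) Q = 0.7038  (c) BW = 456.9 Hz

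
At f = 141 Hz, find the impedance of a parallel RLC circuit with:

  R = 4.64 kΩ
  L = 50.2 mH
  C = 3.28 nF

Step 1 — Angular frequency: ω = 2π·f = 2π·141 = 885.9 rad/s.
Step 2 — Component impedances:
  R: Z = R = 4640 Ω
  L: Z = jωL = j·885.9·0.0502 = 0 + j44.47 Ω
  C: Z = 1/(jωC) = -j/(ω·C) = 0 - j3.441e+05 Ω
Step 3 — Parallel combination: 1/Z_total = 1/R + 1/L + 1/C; Z_total = 0.4263 + j44.48 Ω = 44.48∠89.5° Ω.

Z = 0.4263 + j44.48 Ω = 44.48∠89.5° Ω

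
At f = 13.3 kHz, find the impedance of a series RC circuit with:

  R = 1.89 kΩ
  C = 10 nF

Step 1 — Angular frequency: ω = 2π·f = 2π·1.33e+04 = 8.357e+04 rad/s.
Step 2 — Component impedances:
  R: Z = R = 1890 Ω
  C: Z = 1/(jωC) = -j/(ω·C) = 0 - j1197 Ω
Step 3 — Series combination: Z_total = R + C = 1890 - j1197 Ω = 2237∠-32.3° Ω.

Z = 1890 - j1197 Ω = 2237∠-32.3° Ω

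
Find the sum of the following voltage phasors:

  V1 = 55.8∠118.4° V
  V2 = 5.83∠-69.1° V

Step 1 — Convert each phasor to rectangular form:
  V1 = 55.8·(cos(118.4°) + j·sin(118.4°)) = -26.54 + j49.08 V
  V2 = 5.83·(cos(-69.1°) + j·sin(-69.1°)) = 2.08 - j5.446 V
Step 2 — Sum components: V_total = -24.46 + j43.64 V.
Step 3 — Convert to polar: |V_total| = 50.03 V, ∠V_total = 119.3°.

V_total = 50.03∠119.3° V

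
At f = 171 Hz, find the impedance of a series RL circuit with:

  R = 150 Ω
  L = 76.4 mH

Step 1 — Angular frequency: ω = 2π·f = 2π·171 = 1074 rad/s.
Step 2 — Component impedances:
  R: Z = R = 150 Ω
  L: Z = jωL = j·1074·0.0764 = 0 + j82.09 Ω
Step 3 — Series combination: Z_total = R + L = 150 + j82.09 Ω = 171∠28.7° Ω.

Z = 150 + j82.09 Ω = 171∠28.7° Ω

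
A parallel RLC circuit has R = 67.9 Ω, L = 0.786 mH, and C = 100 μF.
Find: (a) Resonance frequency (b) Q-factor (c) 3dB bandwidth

Step 1 — Resonance: ω₀ = 1/√(LC) = 1/√(0.000786·0.0001) = 3567 rad/s.
Step 2 — f₀ = ω₀/(2π) = 567.7 Hz.
Step 3 — Parallel Q: Q = R/(ω₀L) = 67.9/(3567·0.000786) = 24.22.
Step 4 — Bandwidth: Δω = ω₀/Q = 147.3 rad/s; BW = Δω/(2π) = 23.44 Hz.

(a) f₀ = 567.7 Hz  (b) Q = 24.22  (c) BW = 23.44 Hz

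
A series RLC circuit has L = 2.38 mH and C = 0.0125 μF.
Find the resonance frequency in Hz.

Step 1 — Resonance condition Im(Z)=0 gives ω₀ = 1/√(LC).
Step 2 — ω₀ = 1/√(0.00238·1.25e-08) = 1.833e+05 rad/s.
Step 3 — f₀ = ω₀/(2π) = 2.918e+04 Hz.

f₀ = 2.918e+04 Hz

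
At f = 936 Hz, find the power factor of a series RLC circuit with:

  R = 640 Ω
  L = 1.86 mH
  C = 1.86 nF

Step 1 — Angular frequency: ω = 2π·f = 2π·936 = 5881 rad/s.
Step 2 — Component impedances:
  R: Z = R = 640 Ω
  L: Z = jωL = j·5881·0.00186 = 0 + j10.94 Ω
  C: Z = 1/(jωC) = -j/(ω·C) = 0 - j9.142e+04 Ω
Step 3 — Series combination: Z_total = R + L + C = 640 - j9.141e+04 Ω = 9.141e+04∠-89.6° Ω.
Step 4 — Power factor: PF = cos(φ) = Re(Z)/|Z| = 640/9.141e+04 = 0.007001.
Step 5 — Type: Im(Z) = -9.141e+04 ⇒ leading (phase φ = -89.6°).

PF = 0.007001 (leading, φ = -89.6°)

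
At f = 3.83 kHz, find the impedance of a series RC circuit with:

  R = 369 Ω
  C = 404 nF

Step 1 — Angular frequency: ω = 2π·f = 2π·3830 = 2.406e+04 rad/s.
Step 2 — Component impedances:
  R: Z = R = 369 Ω
  C: Z = 1/(jωC) = -j/(ω·C) = 0 - j102.9 Ω
Step 3 — Series combination: Z_total = R + C = 369 - j102.9 Ω = 383.1∠-15.6° Ω.

Z = 369 - j102.9 Ω = 383.1∠-15.6° Ω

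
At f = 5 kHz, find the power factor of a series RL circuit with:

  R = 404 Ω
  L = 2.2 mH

Step 1 — Angular frequency: ω = 2π·f = 2π·5000 = 3.142e+04 rad/s.
Step 2 — Component impedances:
  R: Z = R = 404 Ω
  L: Z = jωL = j·3.142e+04·0.0022 = 0 + j69.12 Ω
Step 3 — Series combination: Z_total = R + L = 404 + j69.12 Ω = 409.9∠9.7° Ω.
Step 4 — Power factor: PF = cos(φ) = Re(Z)/|Z| = 404/409.87 = 0.9857.
Step 5 — Type: Im(Z) = 69.12 ⇒ lagging (phase φ = 9.7°).

PF = 0.9857 (lagging, φ = 9.7°)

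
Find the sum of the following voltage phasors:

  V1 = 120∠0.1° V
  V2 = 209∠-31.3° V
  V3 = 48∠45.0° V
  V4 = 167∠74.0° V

Step 1 — Convert each phasor to rectangular form:
  V1 = 120·(cos(0.1°) + j·sin(0.1°)) = 120 + j0.2094 V
  V2 = 209·(cos(-31.3°) + j·sin(-31.3°)) = 178.6 - j108.6 V
  V3 = 48·(cos(45.0°) + j·sin(45.0°)) = 33.94 + j33.94 V
  V4 = 167·(cos(74.0°) + j·sin(74.0°)) = 46.03 + j160.5 V
Step 2 — Sum components: V_total = 378.6 + j86.1 V.
Step 3 — Convert to polar: |V_total| = 388.2 V, ∠V_total = 12.8°.

V_total = 388.2∠12.8° V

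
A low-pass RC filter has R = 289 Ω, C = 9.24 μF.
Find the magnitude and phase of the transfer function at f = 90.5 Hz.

Step 1 — Angular frequency: ω = 2π·90.5 = 568.6 rad/s.
Step 2 — Transfer function: H(jω) = 1/(1 + jωRC).
Step 3 — Denominator: 1 + jωRC = 1 + j·568.6·289·9.24e-06 = 1 + j1.518.
Step 4 — H = 0.3025 - j0.4593.
Step 5 — Magnitude: |H| = 0.55 (-5.2 dB); phase: φ = -56.6°.

|H| = 0.55 (-5.2 dB), φ = -56.6°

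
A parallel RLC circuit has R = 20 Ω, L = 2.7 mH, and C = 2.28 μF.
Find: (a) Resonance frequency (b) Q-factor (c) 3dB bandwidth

Step 1 — Resonance: ω₀ = 1/√(LC) = 1/√(0.0027·2.28e-06) = 1.275e+04 rad/s.
Step 2 — f₀ = ω₀/(2π) = 2028 Hz.
Step 3 — Parallel Q: Q = R/(ω₀L) = 20/(1.275e+04·0.0027) = 0.5812.
Step 4 — Bandwidth: Δω = ω₀/Q = 2.193e+04 rad/s; BW = Δω/(2π) = 3490 Hz.

(a) f₀ = 2028 Hz  (b) Q = 0.5812  (c) BW = 3490 Hz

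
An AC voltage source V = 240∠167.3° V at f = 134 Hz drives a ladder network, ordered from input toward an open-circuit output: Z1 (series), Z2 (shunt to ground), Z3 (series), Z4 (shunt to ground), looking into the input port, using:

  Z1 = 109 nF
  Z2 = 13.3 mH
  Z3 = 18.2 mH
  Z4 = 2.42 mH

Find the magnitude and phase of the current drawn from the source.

Step 1 — Angular frequency: ω = 2π·f = 2π·134 = 841.9 rad/s.
Step 2 — Component impedances:
  Z1: Z = 1/(jωC) = -j/(ω·C) = 0 - j1.09e+04 Ω
  Z2: Z = jωL = j·841.9·0.0133 = 0 + j11.2 Ω
  Z3: Z = jωL = j·841.9·0.0182 = 0 + j15.32 Ω
  Z4: Z = jωL = j·841.9·0.00242 = 0 + j2.038 Ω
Step 3 — Ladder network (open output): work backward from the far end, alternating series and parallel combinations. Z_in = 0 - j1.089e+04 Ω = 1.089e+04∠-90.0° Ω.
Step 4 — Source phasor: V = 240∠167.3° V = -234.1 + j52.76 V.
Step 5 — Ohm's law: I = V / Z_total = (-234.1 + j52.76) / (0 - j1.089e+04) = -0.004845 - j0.0215 A.
Step 6 — Convert to polar: |I| = 0.02204 A, ∠I = -102.7°.

I = 0.02204∠-102.7° A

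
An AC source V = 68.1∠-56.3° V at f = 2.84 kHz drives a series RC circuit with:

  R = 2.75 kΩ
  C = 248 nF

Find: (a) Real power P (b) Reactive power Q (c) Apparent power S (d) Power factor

Step 1 — Angular frequency: ω = 2π·f = 2π·2840 = 1.784e+04 rad/s.
Step 2 — Component impedances:
  R: Z = R = 2750 Ω
  C: Z = 1/(jωC) = -j/(ω·C) = 0 - j226 Ω
Step 3 — Series combination: Z_total = R + C = 2750 - j226 Ω = 2759∠-4.7° Ω.
Step 4 — Source phasor: V = 68.1∠-56.3° V = 37.78 - j56.66 V.
Step 5 — Current: I = V / Z = 0.01533 - j0.01934 A = 0.02468∠-51.6° A.
Step 6 — Complex power: S = V·I* = 1.675 - j0.1376 VA.
Step 7 — Real power: P = Re(S) = 1.675 W.
Step 8 — Reactive power: Q = Im(S) = -0.1376 VAR.
Step 9 — Apparent power: |S| = 1.681 VA.
Step 10 — Power factor: PF = P/|S| = 0.9966 (leading).

(a) P = 1.675 W  (b) Q = -0.1376 VAR  (c) S = 1.681 VA  (d) PF = 0.9966 (leading)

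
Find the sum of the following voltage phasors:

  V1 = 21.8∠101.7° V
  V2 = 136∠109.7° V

Step 1 — Convert each phasor to rectangular form:
  V1 = 21.8·(cos(101.7°) + j·sin(101.7°)) = -4.421 + j21.35 V
  V2 = 136·(cos(109.7°) + j·sin(109.7°)) = -45.84 + j128 V
Step 2 — Sum components: V_total = -50.27 + j149.4 V.
Step 3 — Convert to polar: |V_total| = 157.6 V, ∠V_total = 108.6°.

V_total = 157.6∠108.6° V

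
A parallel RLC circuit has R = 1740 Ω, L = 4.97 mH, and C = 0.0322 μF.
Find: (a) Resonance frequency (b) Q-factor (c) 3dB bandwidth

Step 1 — Resonance: ω₀ = 1/√(LC) = 1/√(0.00497·3.22e-08) = 7.905e+04 rad/s.
Step 2 — f₀ = ω₀/(2π) = 1.258e+04 Hz.
Step 3 — Parallel Q: Q = R/(ω₀L) = 1740/(7.905e+04·0.00497) = 4.429.
Step 4 — Bandwidth: Δω = ω₀/Q = 1.785e+04 rad/s; BW = Δω/(2π) = 2841 Hz.

(a) f₀ = 1.258e+04 Hz  (b) Q = 4.429  (c) BW = 2841 Hz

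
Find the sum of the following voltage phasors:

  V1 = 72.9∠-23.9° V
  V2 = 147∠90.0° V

Step 1 — Convert each phasor to rectangular form:
  V1 = 72.9·(cos(-23.9°) + j·sin(-23.9°)) = 66.65 - j29.53 V
  V2 = 147·(cos(90.0°) + j·sin(90.0°)) = 0 + j147 V
Step 2 — Sum components: V_total = 66.65 + j117.5 V.
Step 3 — Convert to polar: |V_total| = 135.1 V, ∠V_total = 60.4°.

V_total = 135.1∠60.4° V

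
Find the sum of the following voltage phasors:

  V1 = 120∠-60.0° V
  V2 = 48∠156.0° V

Step 1 — Convert each phasor to rectangular form:
  V1 = 120·(cos(-60.0°) + j·sin(-60.0°)) = 60 - j103.9 V
  V2 = 48·(cos(156.0°) + j·sin(156.0°)) = -43.85 + j19.52 V
Step 2 — Sum components: V_total = 16.15 - j84.4 V.
Step 3 — Convert to polar: |V_total| = 85.93 V, ∠V_total = -79.2°.

V_total = 85.93∠-79.2° V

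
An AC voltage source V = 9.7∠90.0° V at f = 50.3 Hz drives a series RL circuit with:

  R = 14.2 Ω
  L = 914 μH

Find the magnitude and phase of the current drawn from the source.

Step 1 — Angular frequency: ω = 2π·f = 2π·50.3 = 316 rad/s.
Step 2 — Component impedances:
  R: Z = R = 14.2 Ω
  L: Z = jωL = j·316·0.000914 = 0 + j0.2889 Ω
Step 3 — Series combination: Z_total = R + L = 14.2 + j0.2889 Ω = 14.2∠1.2° Ω.
Step 4 — Source phasor: V = 9.7∠90.0° V = 0 + j9.7 V.
Step 5 — Ohm's law: I = V / Z_total = (0 + j9.7) / (14.2 + j0.2889) = 0.01389 + j0.6828 A.
Step 6 — Convert to polar: |I| = 0.683 A, ∠I = 88.8°.

I = 0.683∠88.8° A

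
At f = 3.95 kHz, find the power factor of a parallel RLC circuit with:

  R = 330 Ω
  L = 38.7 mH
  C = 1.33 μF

Step 1 — Angular frequency: ω = 2π·f = 2π·3950 = 2.482e+04 rad/s.
Step 2 — Component impedances:
  R: Z = R = 330 Ω
  L: Z = jωL = j·2.482e+04·0.0387 = 0 + j960.5 Ω
  C: Z = 1/(jωC) = -j/(ω·C) = 0 - j30.3 Ω
Step 3 — Parallel combination: 1/Z_total = 1/R + 1/L + 1/C; Z_total = 2.939 - j31 Ω = 31.14∠-84.6° Ω.
Step 4 — Power factor: PF = cos(φ) = Re(Z)/|Z| = 2.9389/31.142 = 0.09437.
Step 5 — Type: Im(Z) = -31 ⇒ leading (phase φ = -84.6°).

PF = 0.09437 (leading, φ = -84.6°)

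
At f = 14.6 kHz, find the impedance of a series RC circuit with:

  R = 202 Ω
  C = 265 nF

Step 1 — Angular frequency: ω = 2π·f = 2π·1.46e+04 = 9.173e+04 rad/s.
Step 2 — Component impedances:
  R: Z = R = 202 Ω
  C: Z = 1/(jωC) = -j/(ω·C) = 0 - j41.14 Ω
Step 3 — Series combination: Z_total = R + C = 202 - j41.14 Ω = 206.1∠-11.5° Ω.

Z = 202 - j41.14 Ω = 206.1∠-11.5° Ω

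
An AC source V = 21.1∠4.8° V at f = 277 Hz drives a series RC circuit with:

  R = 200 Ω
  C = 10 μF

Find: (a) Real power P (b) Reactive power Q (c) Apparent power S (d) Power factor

Step 1 — Angular frequency: ω = 2π·f = 2π·277 = 1740 rad/s.
Step 2 — Component impedances:
  R: Z = R = 200 Ω
  C: Z = 1/(jωC) = -j/(ω·C) = 0 - j57.46 Ω
Step 3 — Series combination: Z_total = R + C = 200 - j57.46 Ω = 208.1∠-16.0° Ω.
Step 4 — Source phasor: V = 21.1∠4.8° V = 21.03 + j1.766 V.
Step 5 — Current: I = V / Z = 0.09477 + j0.03605 A = 0.1014∠20.8° A.
Step 6 — Complex power: S = V·I* = 2.056 - j0.5908 VA.
Step 7 — Real power: P = Re(S) = 2.056 W.
Step 8 — Reactive power: Q = Im(S) = -0.5908 VAR.
Step 9 — Apparent power: |S| = 2.14 VA.
Step 10 — Power factor: PF = P/|S| = 0.9611 (leading).

(a) P = 2.056 W  (b) Q = -0.5908 VAR  (c) S = 2.14 VA  (d) PF = 0.9611 (leading)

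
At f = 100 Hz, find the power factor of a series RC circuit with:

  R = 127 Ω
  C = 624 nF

Step 1 — Angular frequency: ω = 2π·f = 2π·100 = 628.3 rad/s.
Step 2 — Component impedances:
  R: Z = R = 127 Ω
  C: Z = 1/(jωC) = -j/(ω·C) = 0 - j2551 Ω
Step 3 — Series combination: Z_total = R + C = 127 - j2551 Ω = 2554∠-87.1° Ω.
Step 4 — Power factor: PF = cos(φ) = Re(Z)/|Z| = 127/2554 = 0.04973.
Step 5 — Type: Im(Z) = -2551 ⇒ leading (phase φ = -87.1°).

PF = 0.04973 (leading, φ = -87.1°)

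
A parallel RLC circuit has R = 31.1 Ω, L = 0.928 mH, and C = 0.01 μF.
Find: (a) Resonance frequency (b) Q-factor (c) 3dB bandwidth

Step 1 — Resonance: ω₀ = 1/√(LC) = 1/√(0.000928·1e-08) = 3.283e+05 rad/s.
Step 2 — f₀ = ω₀/(2π) = 5.225e+04 Hz.
Step 3 — Parallel Q: Q = R/(ω₀L) = 31.1/(3.283e+05·0.000928) = 0.1021.
Step 4 — Bandwidth: Δω = ω₀/Q = 3.215e+06 rad/s; BW = Δω/(2π) = 5.118e+05 Hz.

(a) f₀ = 5.225e+04 Hz  (b) Q = 0.1021  (c) BW = 5.118e+05 Hz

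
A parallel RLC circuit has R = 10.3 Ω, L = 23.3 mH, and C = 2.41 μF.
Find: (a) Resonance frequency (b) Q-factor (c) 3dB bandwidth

Step 1 — Resonance: ω₀ = 1/√(LC) = 1/√(0.0233·2.41e-06) = 4220 rad/s.
Step 2 — f₀ = ω₀/(2π) = 671.6 Hz.
Step 3 — Parallel Q: Q = R/(ω₀L) = 10.3/(4220·0.0233) = 0.1048.
Step 4 — Bandwidth: Δω = ω₀/Q = 4.029e+04 rad/s; BW = Δω/(2π) = 6412 Hz.

(a) f₀ = 671.6 Hz  (b) Q = 0.1048  (c) BW = 6412 Hz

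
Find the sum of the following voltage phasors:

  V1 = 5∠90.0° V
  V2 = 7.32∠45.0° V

Step 1 — Convert each phasor to rectangular form:
  V1 = 5·(cos(90.0°) + j·sin(90.0°)) = 0 + j5 V
  V2 = 7.32·(cos(45.0°) + j·sin(45.0°)) = 5.176 + j5.176 V
Step 2 — Sum components: V_total = 5.176 + j10.18 V.
Step 3 — Convert to polar: |V_total| = 11.42 V, ∠V_total = 63.0°.

V_total = 11.42∠63.0° V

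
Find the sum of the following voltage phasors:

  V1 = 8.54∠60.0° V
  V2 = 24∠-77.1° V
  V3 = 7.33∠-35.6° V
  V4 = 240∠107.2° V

Step 1 — Convert each phasor to rectangular form:
  V1 = 8.54·(cos(60.0°) + j·sin(60.0°)) = 4.27 + j7.396 V
  V2 = 24·(cos(-77.1°) + j·sin(-77.1°)) = 5.358 - j23.39 V
  V3 = 7.33·(cos(-35.6°) + j·sin(-35.6°)) = 5.96 - j4.267 V
  V4 = 240·(cos(107.2°) + j·sin(107.2°)) = -70.97 + j229.3 V
Step 2 — Sum components: V_total = -55.38 + j209 V.
Step 3 — Convert to polar: |V_total| = 216.2 V, ∠V_total = 104.8°.

V_total = 216.2∠104.8° V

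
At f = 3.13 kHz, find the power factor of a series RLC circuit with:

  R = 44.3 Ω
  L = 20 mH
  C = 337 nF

Step 1 — Angular frequency: ω = 2π·f = 2π·3130 = 1.967e+04 rad/s.
Step 2 — Component impedances:
  R: Z = R = 44.3 Ω
  L: Z = jωL = j·1.967e+04·0.02 = 0 + j393.3 Ω
  C: Z = 1/(jωC) = -j/(ω·C) = 0 - j150.9 Ω
Step 3 — Series combination: Z_total = R + L + C = 44.3 + j242.4 Ω = 246.5∠79.6° Ω.
Step 4 — Power factor: PF = cos(φ) = Re(Z)/|Z| = 44.3/246.5 = 0.1797.
Step 5 — Type: Im(Z) = 242.4 ⇒ lagging (phase φ = 79.6°).

PF = 0.1797 (lagging, φ = 79.6°)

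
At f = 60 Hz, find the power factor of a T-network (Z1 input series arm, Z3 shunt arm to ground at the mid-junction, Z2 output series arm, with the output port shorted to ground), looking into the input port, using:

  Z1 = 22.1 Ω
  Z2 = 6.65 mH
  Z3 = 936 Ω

Step 1 — Angular frequency: ω = 2π·f = 2π·60 = 377 rad/s.
Step 2 — Component impedances:
  Z1: Z = R = 22.1 Ω
  Z2: Z = jωL = j·377·0.00665 = 0 + j2.507 Ω
  Z3: Z = R = 936 Ω
Step 3 — With the output port shorted to ground, the output series arm Z2 runs from the junction to ground; the shunt arm Z3 also runs from the junction to ground. They appear in parallel: Z3 || Z2 = 0.006715 + j2.507 Ω.
Step 4 — Series with input arm Z1: Z_in = Z1 + (Z3 || Z2) = 22.11 + j2.507 Ω = 22.25∠6.5° Ω.
Step 5 — Power factor: PF = cos(φ) = Re(Z)/|Z| = 22.1067/22.2484 = 0.9936.
Step 6 — Type: Im(Z) = 2.507 ⇒ lagging (phase φ = 6.5°).

PF = 0.9936 (lagging, φ = 6.5°)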